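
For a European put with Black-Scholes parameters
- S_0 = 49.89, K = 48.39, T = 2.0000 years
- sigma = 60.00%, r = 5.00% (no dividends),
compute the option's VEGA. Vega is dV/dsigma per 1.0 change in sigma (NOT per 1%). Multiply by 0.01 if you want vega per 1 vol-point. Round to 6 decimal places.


d1 = 0.5780920861; d2 = -0.2704360513
phi(d1) = 0.3375526560; exp(-qT) = 1.0000000000; exp(-rT) = 0.9048374180
Vega = S * exp(-qT) * phi(d1) * sqrt(T) = 49.8900 * 1.0000000000 * 0.3375526560 * 1.4142135624 = 23.816066

Answer: Vega = 23.816066


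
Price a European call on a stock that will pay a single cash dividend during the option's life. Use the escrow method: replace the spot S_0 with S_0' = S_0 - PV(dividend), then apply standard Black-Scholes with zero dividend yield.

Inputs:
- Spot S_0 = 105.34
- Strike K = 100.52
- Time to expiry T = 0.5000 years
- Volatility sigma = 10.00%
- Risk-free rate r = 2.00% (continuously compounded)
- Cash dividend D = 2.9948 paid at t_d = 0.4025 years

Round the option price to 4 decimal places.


Answer: Price = 4.4955

Derivation:
PV(D) = D * exp(-r * t_d) = 2.9948 * 0.99198231 = 2.97078864
S_0' = S_0 - PV(D) = 105.3400 - 2.97078864 = 102.36921136
d1 = (ln(S_0'/K) + (r + sigma^2/2)*T) / (sigma*sqrt(T)) = 0.43457771
d2 = d1 - sigma*sqrt(T) = 0.36386703
exp(-rT) = 0.99004983
N(d1) = 0.66806551; N(d2) = 0.64202135
C = S_0' * N(d1) - K * exp(-rT) * N(d2) = 102.36921136 * 0.66806551 - 100.5200 * 0.99004983 * 0.64202135 = 4.4955


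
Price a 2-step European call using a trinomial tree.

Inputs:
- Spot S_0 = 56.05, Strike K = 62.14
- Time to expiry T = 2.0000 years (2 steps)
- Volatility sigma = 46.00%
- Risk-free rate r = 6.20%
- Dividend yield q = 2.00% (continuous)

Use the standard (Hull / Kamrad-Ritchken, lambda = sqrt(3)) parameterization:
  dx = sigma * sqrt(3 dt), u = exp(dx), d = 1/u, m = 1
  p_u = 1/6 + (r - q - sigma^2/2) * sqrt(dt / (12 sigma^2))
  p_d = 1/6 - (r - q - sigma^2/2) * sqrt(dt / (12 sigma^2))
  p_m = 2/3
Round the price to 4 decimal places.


Answer: Price = V(0,0) = 12.3031

Derivation:
dt = T/N = 1.000000; dx = sigma*sqrt(3*dt) = 0.796743
u = exp(dx) = 2.218305; d = 1/u = 0.450795
p_u = 0.126629, p_m = 0.666667, p_d = 0.206705
Discount per step: exp(-r*dt) = 0.939883
Stock lattice S(k, j) with j the centered position index:
  k=0: S(0,+0) = 56.0500
  k=1: S(1,-1) = 25.2670; S(1,+0) = 56.0500; S(1,+1) = 124.3360
  k=2: S(2,-2) = 11.3902; S(2,-1) = 25.2670; S(2,+0) = 56.0500; S(2,+1) = 124.3360; S(2,+2) = 275.8151
Terminal payoffs V(N, j) = max(S_T - K, 0):
  V(2,-2) = 0.000000; V(2,-1) = 0.000000; V(2,+0) = 0.000000; V(2,+1) = 62.195993; V(2,+2) = 213.675149
Backward induction: V(k, j) = exp(-r*dt) * [p_u * V(k+1, j+1) + p_m * V(k+1, j) + p_d * V(k+1, j-1)]
  V(1,-1) = exp(-r*dt) * [p_u*0.000000 + p_m*0.000000 + p_d*0.000000] = 0.000000
  V(1,+0) = exp(-r*dt) * [p_u*62.195993 + p_m*0.000000 + p_d*0.000000] = 7.402326
  V(1,+1) = exp(-r*dt) * [p_u*213.675149 + p_m*62.195993 + p_d*0.000000] = 64.402089
  V(0,+0) = exp(-r*dt) * [p_u*64.402089 + p_m*7.402326 + p_d*0.000000] = 12.303101


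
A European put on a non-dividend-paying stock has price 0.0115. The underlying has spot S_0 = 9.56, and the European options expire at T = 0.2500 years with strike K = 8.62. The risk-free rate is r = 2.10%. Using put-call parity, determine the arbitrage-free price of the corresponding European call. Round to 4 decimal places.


Put-call parity: C - P = S_0 * exp(-qT) - K * exp(-rT).
S_0 * exp(-qT) = 9.5600 * 1.00000000 = 9.56000000
K * exp(-rT) = 8.6200 * 0.99476376 = 8.57486359
C = P + S*exp(-qT) - K*exp(-rT)
C = 0.0115 + 9.56000000 - 8.57486359 = 0.9966

Answer: Call price = 0.9966


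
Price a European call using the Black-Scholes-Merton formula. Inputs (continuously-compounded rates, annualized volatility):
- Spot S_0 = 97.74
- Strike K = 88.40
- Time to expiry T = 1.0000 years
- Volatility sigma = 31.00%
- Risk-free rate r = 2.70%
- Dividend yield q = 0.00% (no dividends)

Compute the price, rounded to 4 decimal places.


d1 = (ln(S/K) + (r - q + 0.5*sigma^2) * T) / (sigma * sqrt(T)) = 0.56609330
d2 = d1 - sigma * sqrt(T) = 0.25609330
exp(-rT) = 0.97336124; exp(-qT) = 1.00000000
C = S_0 * exp(-qT) * N(d1) - K * exp(-rT) * N(d2)
N(d1) = 0.71433482; N(d2) = 0.60106060
C = 97.7400 * 1.00000000 * 0.71433482 - 88.4000 * 0.97336124 * 0.60106060 = 18.1007

Answer: Price = 18.1007


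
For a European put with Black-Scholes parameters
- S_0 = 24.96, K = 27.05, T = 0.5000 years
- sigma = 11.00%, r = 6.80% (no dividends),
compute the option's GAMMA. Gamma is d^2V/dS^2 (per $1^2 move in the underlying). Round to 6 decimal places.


d1 = -0.5578103355; d2 = -0.6355920814
phi(d1) = 0.3414634210; exp(-qT) = 1.0000000000; exp(-rT) = 0.9665715046
Gamma = exp(-qT) * phi(d1) / (S * sigma * sqrt(T)) = 1.0000000000 * 0.3414634210 / (24.9600 * 0.1100 * 0.7071067812) = 0.175882

Answer: Gamma = 0.175882


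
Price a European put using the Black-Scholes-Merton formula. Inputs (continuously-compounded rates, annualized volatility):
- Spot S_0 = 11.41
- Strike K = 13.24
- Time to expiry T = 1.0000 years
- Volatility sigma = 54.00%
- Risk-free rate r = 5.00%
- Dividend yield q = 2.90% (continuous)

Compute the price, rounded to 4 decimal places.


d1 = (ln(S/K) + (r - q + 0.5*sigma^2) * T) / (sigma * sqrt(T)) = 0.03342151
d2 = d1 - sigma * sqrt(T) = -0.50657849
exp(-rT) = 0.95122942; exp(-qT) = 0.97141646
P = K * exp(-rT) * N(-d2) - S_0 * exp(-qT) * N(-d1)
N(-d1) = 0.48666923; N(-d2) = 0.69377470
P = 13.2400 * 0.95122942 * 0.69377470 - 11.4100 * 0.97141646 * 0.48666923 = 3.3434

Answer: Price = 3.3434


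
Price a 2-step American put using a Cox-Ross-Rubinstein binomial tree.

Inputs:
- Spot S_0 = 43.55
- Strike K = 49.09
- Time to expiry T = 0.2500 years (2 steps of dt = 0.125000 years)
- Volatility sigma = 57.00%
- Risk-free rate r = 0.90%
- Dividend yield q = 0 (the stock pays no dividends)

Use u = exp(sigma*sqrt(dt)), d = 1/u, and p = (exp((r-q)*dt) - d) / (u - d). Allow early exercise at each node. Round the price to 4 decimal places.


dt = T/N = 0.125000
u = exp(sigma*sqrt(dt)) = 1.223267; d = 1/u = 0.817483
p = (exp((r-q)*dt) - d) / (u - d) = 0.452562
Discount per step: exp(-r*dt) = 0.998876
Stock lattice S(k, i) with i counting down-moves:
  k=0: S(0,0) = 43.5500
  k=1: S(1,0) = 53.2733; S(1,1) = 35.6014
  k=2: S(2,0) = 65.1675; S(2,1) = 43.5500; S(2,2) = 29.1035
Terminal payoffs V(N, i) = max(K - S_T, 0):
  V(2,0) = 0.000000; V(2,1) = 5.540000; V(2,2) = 19.986488
Backward induction: V(k, i) = exp(-r*dt) * [p * V(k+1, i) + (1-p) * V(k+1, i+1)]; then take max(V_cont, immediate exercise) for American.
  V(1,0) = exp(-r*dt) * [p*0.000000 + (1-p)*5.540000] = 3.029394; exercise = 0.000000; V(1,0) = max -> 3.029394
  V(1,1) = exp(-r*dt) * [p*5.540000 + (1-p)*19.986488] = 13.433429; exercise = 13.488625; V(1,1) = max -> 13.488625
  V(0,0) = exp(-r*dt) * [p*3.029394 + (1-p)*13.488625] = 8.745326; exercise = 5.540000; V(0,0) = max -> 8.745326

Answer: Price = V(0,0) = 8.7453


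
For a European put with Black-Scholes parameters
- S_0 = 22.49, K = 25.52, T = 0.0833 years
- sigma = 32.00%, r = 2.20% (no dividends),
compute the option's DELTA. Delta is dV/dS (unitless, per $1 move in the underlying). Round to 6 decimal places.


Answer: Delta = -0.903624

Derivation:
d1 = -1.3024827060; d2 = -1.3948402721
phi(d1) = 0.1708158620; exp(-qT) = 1.0000000000; exp(-rT) = 0.9981690782
N(-d1) = 0.9036242870
Delta = -exp(-qT) * N(-d1) = -1.0000000000 * 0.9036242870 = -0.903624


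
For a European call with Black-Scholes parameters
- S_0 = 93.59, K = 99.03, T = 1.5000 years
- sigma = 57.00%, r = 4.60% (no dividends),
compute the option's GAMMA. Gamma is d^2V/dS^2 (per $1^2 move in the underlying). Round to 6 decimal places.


Answer: Gamma = 0.005708

Derivation:
d1 = 0.3669589259; d2 = -0.3311456508
phi(d1) = 0.3729660211; exp(-qT) = 1.0000000000; exp(-rT) = 0.9333266801
Gamma = exp(-qT) * phi(d1) / (S * sigma * sqrt(T)) = 1.0000000000 * 0.3729660211 / (93.5900 * 0.5700 * 1.2247448714) = 0.005708


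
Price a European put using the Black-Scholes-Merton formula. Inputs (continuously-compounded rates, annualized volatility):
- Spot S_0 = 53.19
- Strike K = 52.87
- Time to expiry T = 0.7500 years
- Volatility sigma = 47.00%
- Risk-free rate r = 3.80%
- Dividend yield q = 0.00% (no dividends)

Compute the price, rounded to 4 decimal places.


Answer: Price = 7.5594

Derivation:
d1 = (ln(S/K) + (r - q + 0.5*sigma^2) * T) / (sigma * sqrt(T)) = 0.28836027
d2 = d1 - sigma * sqrt(T) = -0.11867167
exp(-rT) = 0.97190229; exp(-qT) = 1.00000000
P = K * exp(-rT) * N(-d2) - S_0 * exp(-qT) * N(-d1)
N(-d1) = 0.38653549; N(-d2) = 0.54723226
P = 52.8700 * 0.97190229 * 0.54723226 - 53.1900 * 1.00000000 * 0.38653549 = 7.5594


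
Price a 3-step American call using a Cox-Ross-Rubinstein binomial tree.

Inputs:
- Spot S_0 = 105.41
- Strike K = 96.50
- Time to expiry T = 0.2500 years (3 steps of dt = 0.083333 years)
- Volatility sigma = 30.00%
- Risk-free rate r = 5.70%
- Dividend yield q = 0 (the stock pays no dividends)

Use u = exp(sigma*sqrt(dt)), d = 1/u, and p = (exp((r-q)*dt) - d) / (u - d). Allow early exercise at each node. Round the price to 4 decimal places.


Answer: Price = V(0,0) = 12.0848

Derivation:
dt = T/N = 0.083333
u = exp(sigma*sqrt(dt)) = 1.090463; d = 1/u = 0.917042
p = (exp((r-q)*dt) - d) / (u - d) = 0.505818
Discount per step: exp(-r*dt) = 0.995261
Stock lattice S(k, i) with i counting down-moves:
  k=0: S(0,0) = 105.4100
  k=1: S(1,0) = 114.9457; S(1,1) = 96.6653
  k=2: S(2,0) = 125.3441; S(2,1) = 105.4100; S(2,2) = 88.6461
  k=3: S(3,0) = 136.6831; S(3,1) = 114.9457; S(3,2) = 96.6653; S(3,3) = 81.2922
Terminal payoffs V(N, i) = max(S_T - K, 0):
  V(3,0) = 40.183103; V(3,1) = 18.445724; V(3,2) = 0.165346; V(3,3) = 0.000000
Backward induction: V(k, i) = exp(-r*dt) * [p * V(k+1, i) + (1-p) * V(k+1, i+1)]; then take max(V_cont, immediate exercise) for American.
  V(2,0) = exp(-r*dt) * [p*40.183103 + (1-p)*18.445724] = 29.301367; exercise = 28.844079; V(2,0) = max -> 29.301367
  V(2,1) = exp(-r*dt) * [p*18.445724 + (1-p)*0.165346] = 9.367288; exercise = 8.910000; V(2,1) = max -> 9.367288
  V(2,2) = exp(-r*dt) * [p*0.165346 + (1-p)*0.000000] = 0.083238; exercise = 0.000000; V(2,2) = max -> 0.083238
  V(1,0) = exp(-r*dt) * [p*29.301367 + (1-p)*9.367288] = 19.358133; exercise = 18.445724; V(1,0) = max -> 19.358133
  V(1,1) = exp(-r*dt) * [p*9.367288 + (1-p)*0.083238] = 4.756629; exercise = 0.165346; V(1,1) = max -> 4.756629
  V(0,0) = exp(-r*dt) * [p*19.358133 + (1-p)*4.756629] = 12.084792; exercise = 8.910000; V(0,0) = max -> 12.084792


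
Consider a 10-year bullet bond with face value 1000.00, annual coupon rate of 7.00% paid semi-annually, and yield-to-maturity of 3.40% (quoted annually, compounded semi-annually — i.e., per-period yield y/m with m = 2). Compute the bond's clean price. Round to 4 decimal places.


Answer: Price = 1303.0276

Derivation:
Coupon per period c = face * coupon_rate / m = 35.000000
Periods per year m = 2; per-period yield y/m = 0.017000
Number of cashflows N = 20
Cashflows (t years, CF_t, discount factor 1/(1+y/m)^(m*t), PV):
  t = 0.5000: CF_t = 35.000000, DF = 0.983284, PV = 34.414946
  t = 1.0000: CF_t = 35.000000, DF = 0.966848, PV = 33.839672
  t = 1.5000: CF_t = 35.000000, DF = 0.950686, PV = 33.274013
  t = 2.0000: CF_t = 35.000000, DF = 0.934795, PV = 32.717810
  t = 2.5000: CF_t = 35.000000, DF = 0.919169, PV = 32.170905
  t = 3.0000: CF_t = 35.000000, DF = 0.903804, PV = 31.633142
  t = 3.5000: CF_t = 35.000000, DF = 0.888696, PV = 31.104367
  t = 4.0000: CF_t = 35.000000, DF = 0.873841, PV = 30.584432
  t = 4.5000: CF_t = 35.000000, DF = 0.859234, PV = 30.073188
  t = 5.0000: CF_t = 35.000000, DF = 0.844871, PV = 29.570490
  t = 5.5000: CF_t = 35.000000, DF = 0.830748, PV = 29.076194
  t = 6.0000: CF_t = 35.000000, DF = 0.816862, PV = 28.590162
  t = 6.5000: CF_t = 35.000000, DF = 0.803207, PV = 28.112253
  t = 7.0000: CF_t = 35.000000, DF = 0.789781, PV = 27.642334
  t = 7.5000: CF_t = 35.000000, DF = 0.776579, PV = 27.180269
  t = 8.0000: CF_t = 35.000000, DF = 0.763598, PV = 26.725928
  t = 8.5000: CF_t = 35.000000, DF = 0.750834, PV = 26.279182
  t = 9.0000: CF_t = 35.000000, DF = 0.738283, PV = 25.839904
  t = 9.5000: CF_t = 35.000000, DF = 0.725942, PV = 25.407968
  t = 10.0000: CF_t = 1035.000000, DF = 0.713807, PV = 738.790481
Price P = sum_t PV_t = 1303.027641


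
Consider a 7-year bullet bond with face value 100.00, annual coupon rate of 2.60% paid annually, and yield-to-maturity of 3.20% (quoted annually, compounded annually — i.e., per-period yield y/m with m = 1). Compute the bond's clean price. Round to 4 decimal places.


Coupon per period c = face * coupon_rate / m = 2.600000
Periods per year m = 1; per-period yield y/m = 0.032000
Number of cashflows N = 7
Cashflows (t years, CF_t, discount factor 1/(1+y/m)^(m*t), PV):
  t = 1.0000: CF_t = 2.600000, DF = 0.968992, PV = 2.519380
  t = 2.0000: CF_t = 2.600000, DF = 0.938946, PV = 2.441260
  t = 3.0000: CF_t = 2.600000, DF = 0.909831, PV = 2.365562
  t = 4.0000: CF_t = 2.600000, DF = 0.881620, PV = 2.292211
  t = 5.0000: CF_t = 2.600000, DF = 0.854283, PV = 2.221135
  t = 6.0000: CF_t = 2.600000, DF = 0.827793, PV = 2.152262
  t = 7.0000: CF_t = 102.600000, DF = 0.802125, PV = 82.298038
Price P = sum_t PV_t = 96.289846

Answer: Price = 96.2898


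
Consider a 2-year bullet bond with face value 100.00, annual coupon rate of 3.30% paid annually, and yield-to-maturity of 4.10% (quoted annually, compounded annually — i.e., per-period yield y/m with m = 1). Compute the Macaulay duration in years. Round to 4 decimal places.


Coupon per period c = face * coupon_rate / m = 3.300000
Periods per year m = 1; per-period yield y/m = 0.041000
Number of cashflows N = 2
Cashflows (t years, CF_t, discount factor 1/(1+y/m)^(m*t), PV):
  t = 1.0000: CF_t = 3.300000, DF = 0.960615, PV = 3.170029
  t = 2.0000: CF_t = 103.300000, DF = 0.922781, PV = 95.323255
Price P = sum_t PV_t = 98.493284
Macaulay numerator sum_t t * PV_t:
  t * PV_t at t = 1.0000: 3.170029
  t * PV_t at t = 2.0000: 190.646509
Macaulay duration D = (sum_t t * PV_t) / P = 193.816538 / 98.493284 = 1.967815

Answer: Macaulay duration = 1.9678 years


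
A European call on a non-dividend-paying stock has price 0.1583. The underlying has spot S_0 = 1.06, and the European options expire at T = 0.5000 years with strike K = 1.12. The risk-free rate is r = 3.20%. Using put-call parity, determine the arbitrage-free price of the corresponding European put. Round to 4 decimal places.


Put-call parity: C - P = S_0 * exp(-qT) - K * exp(-rT).
S_0 * exp(-qT) = 1.0600 * 1.00000000 = 1.06000000
K * exp(-rT) = 1.1200 * 0.98412732 = 1.10222260
P = C - S*exp(-qT) + K*exp(-rT)
P = 0.1583 - 1.06000000 + 1.10222260 = 0.2005

Answer: Put price = 0.2005


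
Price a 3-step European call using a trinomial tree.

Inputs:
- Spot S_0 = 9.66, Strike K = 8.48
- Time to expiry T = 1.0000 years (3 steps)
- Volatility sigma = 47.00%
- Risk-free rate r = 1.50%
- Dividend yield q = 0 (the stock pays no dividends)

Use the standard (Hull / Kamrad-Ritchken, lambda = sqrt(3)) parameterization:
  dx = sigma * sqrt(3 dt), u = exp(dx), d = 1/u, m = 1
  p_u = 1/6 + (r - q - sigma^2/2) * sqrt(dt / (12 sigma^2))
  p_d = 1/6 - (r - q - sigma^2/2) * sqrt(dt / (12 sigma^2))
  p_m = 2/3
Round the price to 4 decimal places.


dt = T/N = 0.333333; dx = sigma*sqrt(3*dt) = 0.470000
u = exp(dx) = 1.599994; d = 1/u = 0.625002
p_u = 0.132819, p_m = 0.666667, p_d = 0.200514
Discount per step: exp(-r*dt) = 0.995012
Stock lattice S(k, j) with j the centered position index:
  k=0: S(0,+0) = 9.6600
  k=1: S(1,-1) = 6.0375; S(1,+0) = 9.6600; S(1,+1) = 15.4559
  k=2: S(2,-2) = 3.7735; S(2,-1) = 6.0375; S(2,+0) = 9.6600; S(2,+1) = 15.4559; S(2,+2) = 24.7294
  k=3: S(3,-3) = 2.3584; S(3,-2) = 3.7735; S(3,-1) = 6.0375; S(3,+0) = 9.6600; S(3,+1) = 15.4559; S(3,+2) = 24.7294; S(3,+3) = 39.5669
Terminal payoffs V(N, j) = max(S_T - K, 0):
  V(3,-3) = 0.000000; V(3,-2) = 0.000000; V(3,-1) = 0.000000; V(3,+0) = 1.180000; V(3,+1) = 6.975944; V(3,+2) = 16.249421; V(3,+3) = 31.086929
Backward induction: V(k, j) = exp(-r*dt) * [p_u * V(k+1, j+1) + p_m * V(k+1, j) + p_d * V(k+1, j-1)]
  V(2,-2) = exp(-r*dt) * [p_u*0.000000 + p_m*0.000000 + p_d*0.000000] = 0.000000
  V(2,-1) = exp(-r*dt) * [p_u*1.180000 + p_m*0.000000 + p_d*0.000000] = 0.155945
  V(2,+0) = exp(-r*dt) * [p_u*6.975944 + p_m*1.180000 + p_d*0.000000] = 1.704661
  V(2,+1) = exp(-r*dt) * [p_u*16.249421 + p_m*6.975944 + p_d*1.180000] = 7.010331
  V(2,+2) = exp(-r*dt) * [p_u*31.086929 + p_m*16.249421 + p_d*6.975944] = 16.279063
  V(1,-1) = exp(-r*dt) * [p_u*1.704661 + p_m*0.155945 + p_d*0.000000] = 0.328727
  V(1,+0) = exp(-r*dt) * [p_u*7.010331 + p_m*1.704661 + p_d*0.155945] = 2.088348
  V(1,+1) = exp(-r*dt) * [p_u*16.279063 + p_m*7.010331 + p_d*1.704661] = 7.141736
  V(0,+0) = exp(-r*dt) * [p_u*7.141736 + p_m*2.088348 + p_d*0.328727] = 2.394702

Answer: Price = V(0,0) = 2.3947


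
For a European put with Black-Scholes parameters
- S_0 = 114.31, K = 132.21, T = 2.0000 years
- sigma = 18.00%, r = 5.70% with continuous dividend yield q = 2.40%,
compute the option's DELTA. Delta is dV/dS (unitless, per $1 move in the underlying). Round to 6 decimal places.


Answer: Delta = -0.546490

Derivation:
d1 = -0.1849379312; d2 = -0.4394963724
phi(d1) = 0.3921779640; exp(-qT) = 0.9531337871; exp(-rT) = 0.8922579559
N(-d1) = 0.5733611403
Delta = -exp(-qT) * N(-d1) = -0.9531337871 * 0.5733611403 = -0.546490


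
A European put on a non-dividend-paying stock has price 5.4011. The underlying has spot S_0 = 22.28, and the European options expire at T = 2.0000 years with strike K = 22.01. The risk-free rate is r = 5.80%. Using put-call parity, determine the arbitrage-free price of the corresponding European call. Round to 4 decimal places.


Put-call parity: C - P = S_0 * exp(-qT) - K * exp(-rT).
S_0 * exp(-qT) = 22.2800 * 1.00000000 = 22.28000000
K * exp(-rT) = 22.0100 * 0.89047522 = 19.59935966
C = P + S*exp(-qT) - K*exp(-rT)
C = 5.4011 + 22.28000000 - 19.59935966 = 8.0817

Answer: Call price = 8.0817


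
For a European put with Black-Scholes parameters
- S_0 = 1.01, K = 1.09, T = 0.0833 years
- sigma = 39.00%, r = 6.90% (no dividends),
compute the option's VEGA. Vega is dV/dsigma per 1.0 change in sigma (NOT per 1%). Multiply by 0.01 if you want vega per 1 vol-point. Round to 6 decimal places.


d1 = -0.5698672162; d2 = -0.6824279997
phi(d1) = 0.3391499784; exp(-qT) = 1.0000000000; exp(-rT) = 0.9942687864
Vega = S * exp(-qT) * phi(d1) * sqrt(T) = 1.0100 * 1.0000000000 * 0.3391499784 * 0.2886173938 = 0.098863

Answer: Vega = 0.098863


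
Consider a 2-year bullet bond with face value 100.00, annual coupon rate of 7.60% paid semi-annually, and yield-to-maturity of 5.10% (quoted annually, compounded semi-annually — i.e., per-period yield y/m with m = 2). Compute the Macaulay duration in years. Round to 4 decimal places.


Coupon per period c = face * coupon_rate / m = 3.800000
Periods per year m = 2; per-period yield y/m = 0.025500
Number of cashflows N = 4
Cashflows (t years, CF_t, discount factor 1/(1+y/m)^(m*t), PV):
  t = 0.5000: CF_t = 3.800000, DF = 0.975134, PV = 3.705510
  t = 1.0000: CF_t = 3.800000, DF = 0.950886, PV = 3.613369
  t = 1.5000: CF_t = 3.800000, DF = 0.927242, PV = 3.523519
  t = 2.0000: CF_t = 103.800000, DF = 0.904185, PV = 93.854412
Price P = sum_t PV_t = 104.696809
Macaulay numerator sum_t t * PV_t:
  t * PV_t at t = 0.5000: 1.852755
  t * PV_t at t = 1.0000: 3.613369
  t * PV_t at t = 1.5000: 5.285278
  t * PV_t at t = 2.0000: 187.708825
Macaulay duration D = (sum_t t * PV_t) / P = 198.460226 / 104.696809 = 1.895571

Answer: Macaulay duration = 1.8956 years


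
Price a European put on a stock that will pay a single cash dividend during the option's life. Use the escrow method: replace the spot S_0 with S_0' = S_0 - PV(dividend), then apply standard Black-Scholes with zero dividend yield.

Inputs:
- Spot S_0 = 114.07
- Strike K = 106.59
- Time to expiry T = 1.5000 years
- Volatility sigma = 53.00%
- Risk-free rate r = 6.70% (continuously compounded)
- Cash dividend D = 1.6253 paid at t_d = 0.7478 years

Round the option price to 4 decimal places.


PV(D) = D * exp(-r * t_d) = 1.6253 * 0.95113183 = 1.54587457
S_0' = S_0 - PV(D) = 114.0700 - 1.54587457 = 112.52412543
d1 = (ln(S_0'/K) + (r + sigma^2/2)*T) / (sigma*sqrt(T)) = 0.56284799
d2 = d1 - sigma*sqrt(T) = -0.08626679
exp(-rT) = 0.90438511
N(-d1) = 0.28676920; N(-d2) = 0.53437283
P = K * exp(-rT) * N(-d2) - S_0' * N(-d1) = 106.5900 * 0.90438511 * 0.53437283 - 112.52412543 * 0.28676920 = 19.2442

Answer: Price = 19.2442


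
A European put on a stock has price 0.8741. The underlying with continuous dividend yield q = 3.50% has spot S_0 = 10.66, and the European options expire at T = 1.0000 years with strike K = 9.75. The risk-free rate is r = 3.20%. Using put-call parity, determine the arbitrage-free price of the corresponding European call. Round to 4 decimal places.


Put-call parity: C - P = S_0 * exp(-qT) - K * exp(-rT).
S_0 * exp(-qT) = 10.6600 * 0.96560542 = 10.29335374
K * exp(-rT) = 9.7500 * 0.96850658 = 9.44293918
C = P + S*exp(-qT) - K*exp(-rT)
C = 0.8741 + 10.29335374 - 9.44293918 = 1.7245

Answer: Call price = 1.7245


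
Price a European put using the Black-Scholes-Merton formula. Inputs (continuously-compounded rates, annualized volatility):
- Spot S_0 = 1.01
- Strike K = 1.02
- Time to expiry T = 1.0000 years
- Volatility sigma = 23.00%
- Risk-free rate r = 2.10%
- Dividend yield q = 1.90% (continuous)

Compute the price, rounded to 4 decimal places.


Answer: Price = 0.0950

Derivation:
d1 = (ln(S/K) + (r - q + 0.5*sigma^2) * T) / (sigma * sqrt(T)) = 0.08085958
d2 = d1 - sigma * sqrt(T) = -0.14914042
exp(-rT) = 0.97921896; exp(-qT) = 0.98117936
P = K * exp(-rT) * N(-d2) - S_0 * exp(-qT) * N(-d1)
N(-d1) = 0.46777681; N(-d2) = 0.55927858
P = 1.0200 * 0.97921896 * 0.55927858 - 1.0100 * 0.98117936 * 0.46777681 = 0.0950


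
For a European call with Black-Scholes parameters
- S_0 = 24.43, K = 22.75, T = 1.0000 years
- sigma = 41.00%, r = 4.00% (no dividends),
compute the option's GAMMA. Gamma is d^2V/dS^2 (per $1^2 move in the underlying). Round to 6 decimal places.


Answer: Gamma = 0.035558

Derivation:
d1 = 0.4763335119; d2 = 0.0663335119
phi(d1) = 0.3561563923; exp(-qT) = 1.0000000000; exp(-rT) = 0.9607894392
Gamma = exp(-qT) * phi(d1) / (S * sigma * sqrt(T)) = 1.0000000000 * 0.3561563923 / (24.4300 * 0.4100 * 1.0000000000) = 0.035558


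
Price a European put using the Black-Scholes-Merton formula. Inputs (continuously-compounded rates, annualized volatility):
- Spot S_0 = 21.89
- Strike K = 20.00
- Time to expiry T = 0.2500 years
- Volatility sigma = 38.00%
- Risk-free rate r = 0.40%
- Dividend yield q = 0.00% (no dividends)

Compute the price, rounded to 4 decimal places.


Answer: Price = 0.8083

Derivation:
d1 = (ln(S/K) + (r - q + 0.5*sigma^2) * T) / (sigma * sqrt(T)) = 0.57551388
d2 = d1 - sigma * sqrt(T) = 0.38551388
exp(-rT) = 0.99900050; exp(-qT) = 1.00000000
P = K * exp(-rT) * N(-d2) - S_0 * exp(-qT) * N(-d1)
N(-d1) = 0.28247190; N(-d2) = 0.34992836
P = 20.0000 * 0.99900050 * 0.34992836 - 21.8900 * 1.00000000 * 0.28247190 = 0.8083


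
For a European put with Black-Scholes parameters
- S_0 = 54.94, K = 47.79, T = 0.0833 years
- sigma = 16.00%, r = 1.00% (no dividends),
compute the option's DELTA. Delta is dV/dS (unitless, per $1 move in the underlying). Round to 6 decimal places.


Answer: Delta = -0.001105

Derivation:
d1 = 3.0603774910; d2 = 3.0141987080
phi(d1) = 0.0036908676; exp(-qT) = 1.0000000000; exp(-rT) = 0.9991673468
N(-d1) = 0.0011052909
Delta = -exp(-qT) * N(-d1) = -1.0000000000 * 0.0011052909 = -0.001105


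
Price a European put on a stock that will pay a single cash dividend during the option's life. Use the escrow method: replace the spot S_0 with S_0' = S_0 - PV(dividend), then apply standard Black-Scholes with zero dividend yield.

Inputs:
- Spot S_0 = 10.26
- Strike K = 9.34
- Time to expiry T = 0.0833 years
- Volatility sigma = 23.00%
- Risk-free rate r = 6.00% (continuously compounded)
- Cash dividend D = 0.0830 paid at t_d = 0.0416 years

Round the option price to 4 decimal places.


Answer: Price = 0.0254

Derivation:
PV(D) = D * exp(-r * t_d) = 0.0830 * 0.99750711 = 0.08279309
S_0' = S_0 - PV(D) = 10.2600 - 0.08279309 = 10.17720691
d1 = (ln(S_0'/K) + (r + sigma^2/2)*T) / (sigma*sqrt(T)) = 1.40166966
d2 = d1 - sigma*sqrt(T) = 1.33528765
exp(-rT) = 0.99501447
N(-d1) = 0.08050696; N(-d2) = 0.09089111
P = K * exp(-rT) * N(-d2) - S_0' * N(-d1) = 9.3400 * 0.99501447 * 0.09089111 - 10.17720691 * 0.08050696 = 0.0254


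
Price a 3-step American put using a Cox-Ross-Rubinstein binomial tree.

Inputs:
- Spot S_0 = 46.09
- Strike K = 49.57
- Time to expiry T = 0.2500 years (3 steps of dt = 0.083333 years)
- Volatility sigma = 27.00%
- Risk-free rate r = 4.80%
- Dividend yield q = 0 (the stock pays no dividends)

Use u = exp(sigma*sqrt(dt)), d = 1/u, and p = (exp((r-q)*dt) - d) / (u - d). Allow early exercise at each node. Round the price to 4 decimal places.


Answer: Price = V(0,0) = 4.2742

Derivation:
dt = T/N = 0.083333
u = exp(sigma*sqrt(dt)) = 1.081060; d = 1/u = 0.925018
p = (exp((r-q)*dt) - d) / (u - d) = 0.506210
Discount per step: exp(-r*dt) = 0.996008
Stock lattice S(k, i) with i counting down-moves:
  k=0: S(0,0) = 46.0900
  k=1: S(1,0) = 49.8261; S(1,1) = 42.6341
  k=2: S(2,0) = 53.8650; S(2,1) = 46.0900; S(2,2) = 39.4373
  k=3: S(3,0) = 58.2313; S(3,1) = 49.8261; S(3,2) = 42.6341; S(3,3) = 36.4802
Terminal payoffs V(N, i) = max(K - S_T, 0):
  V(3,0) = 0.000000; V(3,1) = 0.000000; V(3,2) = 6.935929; V(3,3) = 13.089818
Backward induction: V(k, i) = exp(-r*dt) * [p * V(k+1, i) + (1-p) * V(k+1, i+1)]; then take max(V_cont, immediate exercise) for American.
  V(2,0) = exp(-r*dt) * [p*0.000000 + (1-p)*0.000000] = 0.000000; exercise = 0.000000; V(2,0) = max -> 0.000000
  V(2,1) = exp(-r*dt) * [p*0.000000 + (1-p)*6.935929] = 3.411222; exercise = 3.480000; V(2,1) = max -> 3.480000
  V(2,2) = exp(-r*dt) * [p*6.935929 + (1-p)*13.089818] = 9.934841; exercise = 10.132725; V(2,2) = max -> 10.132725
  V(1,0) = exp(-r*dt) * [p*0.000000 + (1-p)*3.480000] = 1.711531; exercise = 0.000000; V(1,0) = max -> 1.711531
  V(1,1) = exp(-r*dt) * [p*3.480000 + (1-p)*10.132725] = 6.738045; exercise = 6.935929; V(1,1) = max -> 6.935929
  V(0,0) = exp(-r*dt) * [p*1.711531 + (1-p)*6.935929] = 4.274157; exercise = 3.480000; V(0,0) = max -> 4.274157


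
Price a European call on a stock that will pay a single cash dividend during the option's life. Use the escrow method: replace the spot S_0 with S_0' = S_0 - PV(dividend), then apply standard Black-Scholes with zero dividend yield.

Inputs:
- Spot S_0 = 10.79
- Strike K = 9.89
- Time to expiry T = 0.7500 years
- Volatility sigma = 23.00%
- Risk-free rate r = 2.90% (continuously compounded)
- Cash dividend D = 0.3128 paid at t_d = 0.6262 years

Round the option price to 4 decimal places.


PV(D) = D * exp(-r * t_d) = 0.3128 * 0.98200410 = 0.30717088
S_0' = S_0 - PV(D) = 10.7900 - 0.30717088 = 10.48282912
d1 = (ln(S_0'/K) + (r + sigma^2/2)*T) / (sigma*sqrt(T)) = 0.50104942
d2 = d1 - sigma*sqrt(T) = 0.30186358
exp(-rT) = 0.97848483
N(d1) = 0.69183183; N(d2) = 0.61862197
C = S_0' * N(d1) - K * exp(-rT) * N(d2) = 10.48282912 * 0.69183183 - 9.8900 * 0.97848483 * 0.61862197 = 1.2658

Answer: Price = 1.2658


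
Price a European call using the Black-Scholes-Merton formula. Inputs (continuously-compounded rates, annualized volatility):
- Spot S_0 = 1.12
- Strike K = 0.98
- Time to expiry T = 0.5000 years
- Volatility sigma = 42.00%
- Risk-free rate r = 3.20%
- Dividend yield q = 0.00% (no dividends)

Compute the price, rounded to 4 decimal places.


Answer: Price = 0.2159

Derivation:
d1 = (ln(S/K) + (r - q + 0.5*sigma^2) * T) / (sigma * sqrt(T)) = 0.65199081
d2 = d1 - sigma * sqrt(T) = 0.35500597
exp(-rT) = 0.98412732; exp(-qT) = 1.00000000
C = S_0 * exp(-qT) * N(d1) - K * exp(-rT) * N(d2)
N(d1) = 0.74279645; N(d2) = 0.63870744
C = 1.1200 * 1.00000000 * 0.74279645 - 0.9800 * 0.98412732 * 0.63870744 = 0.2159


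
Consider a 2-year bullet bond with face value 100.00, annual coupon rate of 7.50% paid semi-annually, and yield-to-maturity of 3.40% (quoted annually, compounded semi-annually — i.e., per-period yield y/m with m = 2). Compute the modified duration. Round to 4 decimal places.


Answer: Modified duration = 1.8668

Derivation:
Coupon per period c = face * coupon_rate / m = 3.750000
Periods per year m = 2; per-period yield y/m = 0.017000
Number of cashflows N = 4
Cashflows (t years, CF_t, discount factor 1/(1+y/m)^(m*t), PV):
  t = 0.5000: CF_t = 3.750000, DF = 0.983284, PV = 3.687316
  t = 1.0000: CF_t = 3.750000, DF = 0.966848, PV = 3.625679
  t = 1.5000: CF_t = 3.750000, DF = 0.950686, PV = 3.565073
  t = 2.0000: CF_t = 103.750000, DF = 0.934795, PV = 96.984938
Price P = sum_t PV_t = 107.863006
First compute Macaulay numerator sum_t t * PV_t:
  t * PV_t at t = 0.5000: 1.843658
  t * PV_t at t = 1.0000: 3.625679
  t * PV_t at t = 1.5000: 5.347609
  t * PV_t at t = 2.0000: 193.969877
Macaulay duration D = 204.786823 / 107.863006 = 1.898583
Modified duration = D / (1 + y/m) = 1.898583 / (1 + 0.017000) = 1.866846


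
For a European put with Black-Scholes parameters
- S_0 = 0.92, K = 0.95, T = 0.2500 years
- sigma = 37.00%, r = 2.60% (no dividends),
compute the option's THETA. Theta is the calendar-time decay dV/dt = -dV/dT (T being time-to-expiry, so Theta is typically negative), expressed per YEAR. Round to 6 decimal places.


d1 = -0.0458152138; d2 = -0.2308152138
phi(d1) = 0.3985238034; exp(-qT) = 1.0000000000; exp(-rT) = 0.9935210793
Theta = -S*exp(-qT)*phi(d1)*sigma/(2*sqrt(T)) + r*K*exp(-rT)*N(-d2) - q*S*exp(-qT)*N(-d1)
N(-d1) = 0.5182712337; N(-d2) = 0.5912708193; sqrt(T) = 0.5000000000
Term 1 = -0.9200 * 1.0000000000 * 0.3985238034 * 0.3700 / (2 * 0.5000000000) = -0.1356575027
Term 2 = 0.0260 * 0.9500 * 0.9935210793 * 0.5912708193 = 0.0145097686
Term 3 = 0 (no dividend yield, q = 0)
Theta = -0.1356575027 + (0.0145097686) + (0.0000000000) = -0.121148

Answer: Theta = -0.121148


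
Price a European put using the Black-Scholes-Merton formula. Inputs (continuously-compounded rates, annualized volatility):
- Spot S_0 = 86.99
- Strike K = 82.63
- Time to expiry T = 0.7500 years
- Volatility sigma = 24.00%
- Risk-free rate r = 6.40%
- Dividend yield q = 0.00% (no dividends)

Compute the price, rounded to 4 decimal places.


d1 = (ln(S/K) + (r - q + 0.5*sigma^2) * T) / (sigma * sqrt(T)) = 0.58225947
d2 = d1 - sigma * sqrt(T) = 0.37441338
exp(-rT) = 0.95313379; exp(-qT) = 1.00000000
P = K * exp(-rT) * N(-d2) - S_0 * exp(-qT) * N(-d1)
N(-d1) = 0.28019596; N(-d2) = 0.35404840
P = 82.6300 * 0.95313379 * 0.35404840 - 86.9900 * 1.00000000 * 0.28019596 = 3.5097

Answer: Price = 3.5097


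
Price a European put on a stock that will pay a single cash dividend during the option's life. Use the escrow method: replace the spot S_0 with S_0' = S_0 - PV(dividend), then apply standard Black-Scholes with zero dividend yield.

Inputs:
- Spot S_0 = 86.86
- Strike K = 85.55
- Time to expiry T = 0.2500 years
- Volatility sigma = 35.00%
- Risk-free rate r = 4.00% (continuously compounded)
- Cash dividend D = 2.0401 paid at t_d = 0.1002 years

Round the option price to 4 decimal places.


Answer: Price = 5.8458

Derivation:
PV(D) = D * exp(-r * t_d) = 2.0401 * 0.99600002 = 2.03193964
S_0' = S_0 - PV(D) = 86.8600 - 2.03193964 = 84.82806036
d1 = (ln(S_0'/K) + (r + sigma^2/2)*T) / (sigma*sqrt(T)) = 0.09621650
d2 = d1 - sigma*sqrt(T) = -0.07878350
exp(-rT) = 0.99004983
N(-d1) = 0.46167431; N(-d2) = 0.53139758
P = K * exp(-rT) * N(-d2) - S_0' * N(-d1) = 85.5500 * 0.99004983 * 0.53139758 - 84.82806036 * 0.46167431 = 5.8458


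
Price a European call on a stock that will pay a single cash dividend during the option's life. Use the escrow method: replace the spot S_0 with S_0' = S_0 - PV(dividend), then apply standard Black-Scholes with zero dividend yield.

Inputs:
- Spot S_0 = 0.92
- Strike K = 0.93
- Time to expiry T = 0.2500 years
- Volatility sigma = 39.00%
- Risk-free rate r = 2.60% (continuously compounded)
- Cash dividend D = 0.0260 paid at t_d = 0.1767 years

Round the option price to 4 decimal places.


PV(D) = D * exp(-r * t_d) = 0.0260 * 0.99541634 = 0.02588082
S_0' = S_0 - PV(D) = 0.9200 - 0.02588082 = 0.89411918
d1 = (ln(S_0'/K) + (r + sigma^2/2)*T) / (sigma*sqrt(T)) = -0.07093853
d2 = d1 - sigma*sqrt(T) = -0.26593853
exp(-rT) = 0.99352108
N(d1) = 0.47172334; N(d2) = 0.39514327
C = S_0' * N(d1) - K * exp(-rT) * N(d2) = 0.89411918 * 0.47172334 - 0.9300 * 0.99352108 * 0.39514327 = 0.0567

Answer: Price = 0.0567


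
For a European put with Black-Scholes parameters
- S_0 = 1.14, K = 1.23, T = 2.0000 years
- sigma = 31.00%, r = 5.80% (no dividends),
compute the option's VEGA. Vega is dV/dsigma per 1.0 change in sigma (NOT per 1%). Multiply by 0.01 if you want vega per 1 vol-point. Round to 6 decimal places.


d1 = 0.3104748329; d2 = -0.1279313715
phi(d1) = 0.3801703474; exp(-qT) = 1.0000000000; exp(-rT) = 0.8904752233
Vega = S * exp(-qT) * phi(d1) * sqrt(T) = 1.1400 * 1.0000000000 * 0.3801703474 * 1.4142135624 = 0.612912

Answer: Vega = 0.612912


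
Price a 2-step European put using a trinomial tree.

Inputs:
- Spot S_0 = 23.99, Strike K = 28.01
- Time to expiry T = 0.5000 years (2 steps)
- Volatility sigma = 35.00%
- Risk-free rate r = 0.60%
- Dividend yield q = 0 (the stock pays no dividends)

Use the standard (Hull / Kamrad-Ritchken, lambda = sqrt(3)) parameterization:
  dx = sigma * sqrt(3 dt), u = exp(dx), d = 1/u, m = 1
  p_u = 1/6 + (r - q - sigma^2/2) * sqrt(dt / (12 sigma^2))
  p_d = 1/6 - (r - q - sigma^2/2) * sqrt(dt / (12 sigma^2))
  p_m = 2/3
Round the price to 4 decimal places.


dt = T/N = 0.250000; dx = sigma*sqrt(3*dt) = 0.303109
u = exp(dx) = 1.354062; d = 1/u = 0.738519
p_u = 0.143882, p_m = 0.666667, p_d = 0.189451
Discount per step: exp(-r*dt) = 0.998501
Stock lattice S(k, j) with j the centered position index:
  k=0: S(0,+0) = 23.9900
  k=1: S(1,-1) = 17.7171; S(1,+0) = 23.9900; S(1,+1) = 32.4839
  k=2: S(2,-2) = 13.0844; S(2,-1) = 17.7171; S(2,+0) = 23.9900; S(2,+1) = 32.4839; S(2,+2) = 43.9853
Terminal payoffs V(N, j) = max(K - S_T, 0):
  V(2,-2) = 14.925618; V(2,-1) = 10.292937; V(2,+0) = 4.020000; V(2,+1) = 0.000000; V(2,+2) = 0.000000
Backward induction: V(k, j) = exp(-r*dt) * [p_u * V(k+1, j+1) + p_m * V(k+1, j) + p_d * V(k+1, j-1)]
  V(1,-1) = exp(-r*dt) * [p_u*4.020000 + p_m*10.292937 + p_d*14.925618] = 10.252652
  V(1,+0) = exp(-r*dt) * [p_u*0.000000 + p_m*4.020000 + p_d*10.292937] = 4.623071
  V(1,+1) = exp(-r*dt) * [p_u*0.000000 + p_m*0.000000 + p_d*4.020000] = 0.760453
  V(0,+0) = exp(-r*dt) * [p_u*0.760453 + p_m*4.623071 + p_d*10.252652] = 5.126147

Answer: Price = V(0,0) = 5.1261


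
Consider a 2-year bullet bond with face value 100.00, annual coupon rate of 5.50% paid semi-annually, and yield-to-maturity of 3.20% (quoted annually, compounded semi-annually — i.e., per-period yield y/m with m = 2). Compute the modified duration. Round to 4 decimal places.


Answer: Modified duration = 1.8928

Derivation:
Coupon per period c = face * coupon_rate / m = 2.750000
Periods per year m = 2; per-period yield y/m = 0.016000
Number of cashflows N = 4
Cashflows (t years, CF_t, discount factor 1/(1+y/m)^(m*t), PV):
  t = 0.5000: CF_t = 2.750000, DF = 0.984252, PV = 2.706693
  t = 1.0000: CF_t = 2.750000, DF = 0.968752, PV = 2.664068
  t = 1.5000: CF_t = 2.750000, DF = 0.953496, PV = 2.622114
  t = 2.0000: CF_t = 102.750000, DF = 0.938480, PV = 96.428853
Price P = sum_t PV_t = 104.421727
First compute Macaulay numerator sum_t t * PV_t:
  t * PV_t at t = 0.5000: 1.353346
  t * PV_t at t = 1.0000: 2.664068
  t * PV_t at t = 1.5000: 3.933171
  t * PV_t at t = 2.0000: 192.857705
Macaulay duration D = 200.808290 / 104.421727 = 1.923051
Modified duration = D / (1 + y/m) = 1.923051 / (1 + 0.016000) = 1.892767


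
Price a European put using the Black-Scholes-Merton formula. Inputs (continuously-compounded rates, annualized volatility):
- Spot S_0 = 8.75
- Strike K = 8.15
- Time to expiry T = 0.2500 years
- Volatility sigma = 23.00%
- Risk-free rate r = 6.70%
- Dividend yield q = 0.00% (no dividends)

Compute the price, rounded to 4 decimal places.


Answer: Price = 0.1233

Derivation:
d1 = (ln(S/K) + (r - q + 0.5*sigma^2) * T) / (sigma * sqrt(T)) = 0.82085455
d2 = d1 - sigma * sqrt(T) = 0.70585455
exp(-rT) = 0.98338950; exp(-qT) = 1.00000000
P = K * exp(-rT) * N(-d2) - S_0 * exp(-qT) * N(-d1)
N(-d1) = 0.20586456; N(-d2) = 0.24013930
P = 8.1500 * 0.98338950 * 0.24013930 - 8.7500 * 1.00000000 * 0.20586456 = 0.1233


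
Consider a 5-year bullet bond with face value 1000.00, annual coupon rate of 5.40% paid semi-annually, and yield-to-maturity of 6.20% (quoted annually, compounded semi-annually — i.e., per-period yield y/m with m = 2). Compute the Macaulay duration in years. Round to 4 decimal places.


Answer: Macaulay duration = 4.4365 years

Derivation:
Coupon per period c = face * coupon_rate / m = 27.000000
Periods per year m = 2; per-period yield y/m = 0.031000
Number of cashflows N = 10
Cashflows (t years, CF_t, discount factor 1/(1+y/m)^(m*t), PV):
  t = 0.5000: CF_t = 27.000000, DF = 0.969932, PV = 26.188167
  t = 1.0000: CF_t = 27.000000, DF = 0.940768, PV = 25.400744
  t = 1.5000: CF_t = 27.000000, DF = 0.912481, PV = 24.636997
  t = 2.0000: CF_t = 27.000000, DF = 0.885045, PV = 23.896214
  t = 2.5000: CF_t = 27.000000, DF = 0.858434, PV = 23.177705
  t = 3.0000: CF_t = 27.000000, DF = 0.832622, PV = 22.480801
  t = 3.5000: CF_t = 27.000000, DF = 0.807587, PV = 21.804850
  t = 4.0000: CF_t = 27.000000, DF = 0.783305, PV = 21.149224
  t = 4.5000: CF_t = 27.000000, DF = 0.759752, PV = 20.513312
  t = 5.0000: CF_t = 1027.000000, DF = 0.736908, PV = 756.804648
Price P = sum_t PV_t = 966.052662
Macaulay numerator sum_t t * PV_t:
  t * PV_t at t = 0.5000: 13.094083
  t * PV_t at t = 1.0000: 25.400744
  t * PV_t at t = 1.5000: 36.955495
  t * PV_t at t = 2.0000: 47.792428
  t * PV_t at t = 2.5000: 57.944263
  t * PV_t at t = 3.0000: 67.442402
  t * PV_t at t = 3.5000: 76.316976
  t * PV_t at t = 4.0000: 84.596897
  t * PV_t at t = 4.5000: 92.309902
  t * PV_t at t = 5.0000: 3784.023241
Macaulay duration D = (sum_t t * PV_t) / P = 4285.876431 / 966.052662 = 4.436483


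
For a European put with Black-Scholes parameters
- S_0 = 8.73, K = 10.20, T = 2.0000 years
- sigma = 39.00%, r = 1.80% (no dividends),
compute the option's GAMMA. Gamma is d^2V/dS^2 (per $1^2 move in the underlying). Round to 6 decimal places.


Answer: Gamma = 0.082711

Derivation:
d1 = 0.0588850416; d2 = -0.4926582477
phi(d1) = 0.3982512238; exp(-qT) = 1.0000000000; exp(-rT) = 0.9646402935
Gamma = exp(-qT) * phi(d1) / (S * sigma * sqrt(T)) = 1.0000000000 * 0.3982512238 / (8.7300 * 0.3900 * 1.4142135624) = 0.082711


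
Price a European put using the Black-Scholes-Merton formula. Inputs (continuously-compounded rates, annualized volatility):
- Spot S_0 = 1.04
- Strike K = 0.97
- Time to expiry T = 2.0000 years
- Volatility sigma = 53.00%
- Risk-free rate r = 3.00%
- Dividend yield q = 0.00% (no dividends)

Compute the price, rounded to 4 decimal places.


d1 = (ln(S/K) + (r - q + 0.5*sigma^2) * T) / (sigma * sqrt(T)) = 0.54778084
d2 = d1 - sigma * sqrt(T) = -0.20175235
exp(-rT) = 0.94176453; exp(-qT) = 1.00000000
P = K * exp(-rT) * N(-d2) - S_0 * exp(-qT) * N(-d1)
N(-d1) = 0.29192120; N(-d2) = 0.57994483
P = 0.9700 * 0.94176453 * 0.57994483 - 1.0400 * 1.00000000 * 0.29192120 = 0.2262

Answer: Price = 0.2262


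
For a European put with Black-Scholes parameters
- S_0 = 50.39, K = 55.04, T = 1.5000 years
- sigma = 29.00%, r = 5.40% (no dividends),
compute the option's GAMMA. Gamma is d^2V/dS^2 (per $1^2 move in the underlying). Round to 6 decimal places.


d1 = 0.1571264586; d2 = -0.1980495541
phi(d1) = 0.3940478639; exp(-qT) = 1.0000000000; exp(-rT) = 0.9221936914
Gamma = exp(-qT) * phi(d1) / (S * sigma * sqrt(T)) = 1.0000000000 * 0.3940478639 / (50.3900 * 0.2900 * 1.2247448714) = 0.022017

Answer: Gamma = 0.022017


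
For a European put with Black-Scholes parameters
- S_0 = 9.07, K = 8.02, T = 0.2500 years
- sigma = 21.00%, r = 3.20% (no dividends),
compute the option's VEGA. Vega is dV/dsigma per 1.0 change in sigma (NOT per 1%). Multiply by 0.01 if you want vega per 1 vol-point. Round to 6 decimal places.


Answer: Vega = 0.776711

Derivation:
d1 = 1.3004413547; d2 = 1.1954413547
phi(d1) = 0.1712702789; exp(-qT) = 1.0000000000; exp(-rT) = 0.9920319148
Vega = S * exp(-qT) * phi(d1) * sqrt(T) = 9.0700 * 1.0000000000 * 0.1712702789 * 0.5000000000 = 0.776711
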